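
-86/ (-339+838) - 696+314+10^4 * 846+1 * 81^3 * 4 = 5282105532/ 499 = 10585381.83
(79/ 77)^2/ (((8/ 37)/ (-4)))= -230917/ 11858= -19.47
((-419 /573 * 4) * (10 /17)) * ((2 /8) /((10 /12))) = -1676 /3247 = -0.52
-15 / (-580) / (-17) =-3 / 1972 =-0.00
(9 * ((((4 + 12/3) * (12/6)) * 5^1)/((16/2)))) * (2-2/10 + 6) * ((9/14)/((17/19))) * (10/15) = 40014/119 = 336.25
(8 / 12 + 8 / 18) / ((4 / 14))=35 / 9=3.89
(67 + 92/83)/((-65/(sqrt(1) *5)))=-5653/1079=-5.24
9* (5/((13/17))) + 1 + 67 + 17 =1870/13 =143.85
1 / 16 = 0.06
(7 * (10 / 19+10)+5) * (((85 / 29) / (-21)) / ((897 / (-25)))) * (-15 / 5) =-10625 / 11571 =-0.92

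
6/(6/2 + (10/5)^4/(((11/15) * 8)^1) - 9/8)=176/135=1.30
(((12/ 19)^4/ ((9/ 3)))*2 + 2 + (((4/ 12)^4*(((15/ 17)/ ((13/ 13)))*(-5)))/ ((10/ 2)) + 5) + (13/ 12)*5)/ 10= 2993702281/ 2392693560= 1.25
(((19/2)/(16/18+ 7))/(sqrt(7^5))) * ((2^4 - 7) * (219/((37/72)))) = 12133476 * sqrt(7)/901061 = 35.63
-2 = -2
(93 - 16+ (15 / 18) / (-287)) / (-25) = -132589 / 43050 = -3.08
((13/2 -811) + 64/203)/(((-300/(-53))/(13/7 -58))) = 2266882557/284200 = 7976.36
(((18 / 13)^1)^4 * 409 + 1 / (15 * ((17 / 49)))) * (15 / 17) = 10949871409 / 8254129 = 1326.59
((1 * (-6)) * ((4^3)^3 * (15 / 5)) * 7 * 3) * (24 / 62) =-38357586.58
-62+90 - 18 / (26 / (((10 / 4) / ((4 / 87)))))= -1003 / 104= -9.64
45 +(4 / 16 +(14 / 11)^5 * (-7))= 14091159 / 644204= 21.87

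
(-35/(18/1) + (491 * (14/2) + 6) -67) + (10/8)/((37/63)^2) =3377.68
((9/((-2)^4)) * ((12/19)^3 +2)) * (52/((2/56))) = 12650274/6859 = 1844.33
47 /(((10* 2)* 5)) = 47 /100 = 0.47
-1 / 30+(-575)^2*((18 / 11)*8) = 1428299989 / 330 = 4328181.78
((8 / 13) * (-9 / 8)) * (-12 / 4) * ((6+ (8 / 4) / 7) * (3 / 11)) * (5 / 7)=1620 / 637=2.54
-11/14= -0.79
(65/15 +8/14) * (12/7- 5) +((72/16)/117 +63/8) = -125395/15288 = -8.20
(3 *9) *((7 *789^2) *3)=352969407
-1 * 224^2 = -50176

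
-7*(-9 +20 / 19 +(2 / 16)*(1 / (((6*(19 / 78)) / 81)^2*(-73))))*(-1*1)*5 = -97450675 / 210824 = -462.24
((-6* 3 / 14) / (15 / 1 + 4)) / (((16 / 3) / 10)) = -135 / 1064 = -0.13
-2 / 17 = -0.12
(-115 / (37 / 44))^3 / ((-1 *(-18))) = -64777108000 / 455877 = -142093.39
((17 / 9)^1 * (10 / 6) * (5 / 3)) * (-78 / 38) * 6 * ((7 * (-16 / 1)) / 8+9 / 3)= 121550 / 171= 710.82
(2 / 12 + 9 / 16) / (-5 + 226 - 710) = -35 / 23472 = -0.00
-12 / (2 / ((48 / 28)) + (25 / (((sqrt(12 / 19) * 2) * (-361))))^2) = -1316928 / 128243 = -10.27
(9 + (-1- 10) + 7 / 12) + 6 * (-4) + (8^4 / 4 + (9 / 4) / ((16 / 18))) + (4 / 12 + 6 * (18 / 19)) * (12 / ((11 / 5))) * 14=29306203 / 20064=1460.64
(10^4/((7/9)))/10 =9000/7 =1285.71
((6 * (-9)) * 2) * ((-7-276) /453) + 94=161.47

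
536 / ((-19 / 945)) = -506520 / 19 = -26658.95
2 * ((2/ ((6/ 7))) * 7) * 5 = 490/ 3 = 163.33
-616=-616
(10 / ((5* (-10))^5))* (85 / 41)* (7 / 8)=-119 / 2050000000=-0.00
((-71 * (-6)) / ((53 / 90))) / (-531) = -4260 / 3127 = -1.36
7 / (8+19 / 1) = 7 / 27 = 0.26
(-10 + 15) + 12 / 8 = 13 / 2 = 6.50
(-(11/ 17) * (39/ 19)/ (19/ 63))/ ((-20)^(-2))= -10810800/ 6137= -1761.58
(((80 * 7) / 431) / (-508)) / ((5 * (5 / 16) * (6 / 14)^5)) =-7529536 / 66505455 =-0.11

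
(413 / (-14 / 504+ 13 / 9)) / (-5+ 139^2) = 1239 / 82093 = 0.02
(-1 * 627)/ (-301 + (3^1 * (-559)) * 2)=627/ 3655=0.17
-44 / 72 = -11 / 18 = -0.61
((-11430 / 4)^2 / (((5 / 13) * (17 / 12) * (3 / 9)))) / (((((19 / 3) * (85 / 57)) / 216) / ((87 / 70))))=12925990728612 / 10115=1277903186.22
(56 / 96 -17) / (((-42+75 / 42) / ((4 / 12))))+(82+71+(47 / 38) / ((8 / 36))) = 158.70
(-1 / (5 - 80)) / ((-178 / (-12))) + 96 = 213602 / 2225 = 96.00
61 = 61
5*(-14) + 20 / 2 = -60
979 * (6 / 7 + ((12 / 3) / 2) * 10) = 142934 / 7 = 20419.14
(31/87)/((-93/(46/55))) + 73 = 1047869/14355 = 73.00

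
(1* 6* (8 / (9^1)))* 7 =112 / 3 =37.33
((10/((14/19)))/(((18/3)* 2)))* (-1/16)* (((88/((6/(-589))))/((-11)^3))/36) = -55955/4390848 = -0.01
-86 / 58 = -43 / 29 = -1.48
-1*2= -2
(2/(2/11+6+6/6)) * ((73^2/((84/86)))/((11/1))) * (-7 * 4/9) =-916588/2133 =-429.72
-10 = -10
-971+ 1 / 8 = -7767 / 8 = -970.88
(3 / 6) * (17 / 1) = 17 / 2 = 8.50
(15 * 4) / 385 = 12 / 77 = 0.16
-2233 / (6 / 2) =-2233 / 3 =-744.33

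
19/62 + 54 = 3367/62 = 54.31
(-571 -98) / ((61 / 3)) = -2007 / 61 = -32.90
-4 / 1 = -4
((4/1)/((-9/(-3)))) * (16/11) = 64/33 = 1.94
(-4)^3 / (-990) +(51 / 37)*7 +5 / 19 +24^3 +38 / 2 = 4820628011 / 347985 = 13852.98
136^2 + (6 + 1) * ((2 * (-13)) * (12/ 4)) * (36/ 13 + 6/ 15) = 83828/ 5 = 16765.60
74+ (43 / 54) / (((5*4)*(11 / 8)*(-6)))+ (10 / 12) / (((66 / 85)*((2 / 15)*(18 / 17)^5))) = 199646945617 / 2494229760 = 80.04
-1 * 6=-6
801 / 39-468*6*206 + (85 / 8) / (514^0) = -60155351 / 104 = -578416.84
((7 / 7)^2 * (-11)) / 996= -11 / 996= -0.01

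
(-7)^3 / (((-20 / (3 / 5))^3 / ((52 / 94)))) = 120393 / 23500000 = 0.01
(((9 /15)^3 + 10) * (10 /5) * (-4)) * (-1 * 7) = 71512 /125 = 572.10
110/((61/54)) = 5940/61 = 97.38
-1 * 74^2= -5476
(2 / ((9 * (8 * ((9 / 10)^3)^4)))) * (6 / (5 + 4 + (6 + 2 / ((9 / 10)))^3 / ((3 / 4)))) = 500000000000 / 635593918423131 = 0.00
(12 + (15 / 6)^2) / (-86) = -73 / 344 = -0.21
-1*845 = -845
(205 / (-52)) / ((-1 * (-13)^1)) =-0.30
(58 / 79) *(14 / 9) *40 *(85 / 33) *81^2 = 772007.36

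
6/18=0.33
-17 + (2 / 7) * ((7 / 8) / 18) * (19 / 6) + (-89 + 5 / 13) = -592889 / 5616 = -105.57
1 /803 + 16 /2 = 6425 /803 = 8.00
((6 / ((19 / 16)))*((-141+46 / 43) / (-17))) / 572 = 13128 / 180557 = 0.07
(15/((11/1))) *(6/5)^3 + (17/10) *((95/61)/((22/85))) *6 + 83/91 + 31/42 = 299418844/4579575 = 65.38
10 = 10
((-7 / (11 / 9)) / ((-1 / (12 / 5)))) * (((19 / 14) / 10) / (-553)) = -0.00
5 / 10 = 1 / 2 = 0.50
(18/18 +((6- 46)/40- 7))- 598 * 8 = -4791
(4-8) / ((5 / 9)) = -7.20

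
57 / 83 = 0.69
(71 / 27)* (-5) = -355 / 27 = -13.15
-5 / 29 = -0.17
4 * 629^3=995432756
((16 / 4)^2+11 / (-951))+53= 65608 / 951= 68.99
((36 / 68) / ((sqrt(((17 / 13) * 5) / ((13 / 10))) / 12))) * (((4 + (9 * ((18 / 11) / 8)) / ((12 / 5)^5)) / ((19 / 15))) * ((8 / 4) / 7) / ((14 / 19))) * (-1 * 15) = -2863091205 * sqrt(34) / 319019008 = -52.33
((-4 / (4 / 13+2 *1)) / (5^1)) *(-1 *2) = 0.69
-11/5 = -2.20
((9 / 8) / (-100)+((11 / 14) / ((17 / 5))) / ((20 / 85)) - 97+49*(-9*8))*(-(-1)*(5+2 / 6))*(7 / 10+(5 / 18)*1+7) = -7285748117 / 47250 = -154195.73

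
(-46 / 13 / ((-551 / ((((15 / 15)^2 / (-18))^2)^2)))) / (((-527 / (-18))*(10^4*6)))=23 / 660456678960000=0.00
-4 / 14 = -0.29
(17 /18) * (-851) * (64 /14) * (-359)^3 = 10709811076688 /63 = 169997001217.27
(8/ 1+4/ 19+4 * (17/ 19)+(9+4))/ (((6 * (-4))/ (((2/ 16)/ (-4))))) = 157/ 4864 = 0.03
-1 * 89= -89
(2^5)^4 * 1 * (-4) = -4194304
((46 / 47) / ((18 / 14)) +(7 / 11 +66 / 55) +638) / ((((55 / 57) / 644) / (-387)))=-165460488.06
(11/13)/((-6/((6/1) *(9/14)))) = -99/182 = -0.54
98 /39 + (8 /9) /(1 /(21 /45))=5138 /1755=2.93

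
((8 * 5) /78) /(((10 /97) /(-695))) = -134830 /39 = -3457.18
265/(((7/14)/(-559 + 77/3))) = -848000/3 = -282666.67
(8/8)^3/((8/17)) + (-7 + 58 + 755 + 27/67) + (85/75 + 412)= 9822157/8040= 1221.66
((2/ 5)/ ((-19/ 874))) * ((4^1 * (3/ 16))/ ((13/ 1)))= -69/ 65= -1.06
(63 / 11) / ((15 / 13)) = 273 / 55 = 4.96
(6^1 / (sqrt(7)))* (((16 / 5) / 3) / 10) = 16* sqrt(7) / 175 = 0.24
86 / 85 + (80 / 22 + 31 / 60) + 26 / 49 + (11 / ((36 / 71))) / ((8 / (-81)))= -941051137 / 4398240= -213.96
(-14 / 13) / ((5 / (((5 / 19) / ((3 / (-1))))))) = 14 / 741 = 0.02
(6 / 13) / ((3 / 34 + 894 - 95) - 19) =68 / 114933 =0.00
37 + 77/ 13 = 558/ 13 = 42.92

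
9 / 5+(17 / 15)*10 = 197 / 15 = 13.13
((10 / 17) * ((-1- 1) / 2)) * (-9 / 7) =0.76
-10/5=-2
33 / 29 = 1.14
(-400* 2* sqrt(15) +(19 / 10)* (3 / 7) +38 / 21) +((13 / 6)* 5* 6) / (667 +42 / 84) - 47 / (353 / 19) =421019 / 2199190 - 800* sqrt(15) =-3098.20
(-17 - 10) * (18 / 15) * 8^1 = -1296 / 5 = -259.20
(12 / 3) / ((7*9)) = 4 / 63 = 0.06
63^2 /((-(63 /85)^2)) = -7225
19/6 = 3.17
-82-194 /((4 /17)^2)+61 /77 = -2208565 /616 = -3585.33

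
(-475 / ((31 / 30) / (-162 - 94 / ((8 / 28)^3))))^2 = 14275261310765625 / 3844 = 3713647583445.79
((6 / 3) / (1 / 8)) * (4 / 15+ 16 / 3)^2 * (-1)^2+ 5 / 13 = 163197 / 325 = 502.14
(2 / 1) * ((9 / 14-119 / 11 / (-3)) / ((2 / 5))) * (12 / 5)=3926 / 77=50.99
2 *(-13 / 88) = -13 / 44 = -0.30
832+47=879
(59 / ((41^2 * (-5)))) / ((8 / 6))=-177 / 33620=-0.01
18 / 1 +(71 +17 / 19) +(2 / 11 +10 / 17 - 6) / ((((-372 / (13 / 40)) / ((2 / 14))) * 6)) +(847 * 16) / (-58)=-1542883831471 / 10732333920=-143.76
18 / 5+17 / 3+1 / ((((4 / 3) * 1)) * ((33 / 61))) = 7031 / 660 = 10.65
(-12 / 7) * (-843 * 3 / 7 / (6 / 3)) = 15174 / 49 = 309.67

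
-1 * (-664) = 664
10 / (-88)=-5 / 44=-0.11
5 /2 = 2.50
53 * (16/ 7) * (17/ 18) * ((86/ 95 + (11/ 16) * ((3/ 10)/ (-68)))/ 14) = 9884977/ 1340640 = 7.37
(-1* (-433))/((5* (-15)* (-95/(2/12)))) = 433/42750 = 0.01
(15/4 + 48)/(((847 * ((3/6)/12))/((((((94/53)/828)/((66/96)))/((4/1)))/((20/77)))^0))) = 1242/847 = 1.47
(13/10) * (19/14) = 247/140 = 1.76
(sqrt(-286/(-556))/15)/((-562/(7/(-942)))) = 7 * sqrt(39754)/2207614680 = 0.00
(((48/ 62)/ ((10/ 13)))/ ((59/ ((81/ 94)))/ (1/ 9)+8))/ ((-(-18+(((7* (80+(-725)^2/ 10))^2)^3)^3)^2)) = -1786706395136/ 273050619730078175036700822977469571641125904084336940291357534353425584808210080703644507153343759659992311013723541943697036981229833679162814968530694673581975682000288660262194858972521728136685588476365922664265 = -0.00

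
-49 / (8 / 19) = -931 / 8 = -116.38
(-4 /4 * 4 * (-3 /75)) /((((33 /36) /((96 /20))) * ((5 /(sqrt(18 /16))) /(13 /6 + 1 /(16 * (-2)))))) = 0.38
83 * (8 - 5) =249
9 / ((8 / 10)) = 45 / 4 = 11.25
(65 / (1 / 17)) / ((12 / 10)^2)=27625 / 36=767.36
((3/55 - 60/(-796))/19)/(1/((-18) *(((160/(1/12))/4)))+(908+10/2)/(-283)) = -695392128/328094887373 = -0.00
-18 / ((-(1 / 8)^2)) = 1152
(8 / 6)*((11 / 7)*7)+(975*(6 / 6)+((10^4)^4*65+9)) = 1950000000000002996 / 3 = 650000000000000998.67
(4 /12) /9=0.04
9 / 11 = 0.82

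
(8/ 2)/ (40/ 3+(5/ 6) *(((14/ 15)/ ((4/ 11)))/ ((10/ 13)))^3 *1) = 129600000/ 1435003001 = 0.09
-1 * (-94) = 94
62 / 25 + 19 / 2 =599 / 50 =11.98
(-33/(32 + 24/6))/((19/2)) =-11/114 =-0.10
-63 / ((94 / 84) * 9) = -294 / 47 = -6.26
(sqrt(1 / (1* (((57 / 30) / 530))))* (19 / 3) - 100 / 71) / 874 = -50 / 31027 +5* sqrt(1007) / 1311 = 0.12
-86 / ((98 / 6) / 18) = -4644 / 49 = -94.78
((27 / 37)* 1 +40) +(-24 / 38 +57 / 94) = 2689837 / 66082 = 40.70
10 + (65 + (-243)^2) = 59124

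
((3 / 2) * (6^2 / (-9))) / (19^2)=-6 / 361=-0.02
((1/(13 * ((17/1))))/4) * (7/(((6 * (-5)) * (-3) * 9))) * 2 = 7/358020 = 0.00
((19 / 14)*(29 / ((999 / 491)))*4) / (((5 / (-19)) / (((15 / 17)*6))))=-20561116 / 13209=-1556.60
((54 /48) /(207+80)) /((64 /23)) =207 /146944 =0.00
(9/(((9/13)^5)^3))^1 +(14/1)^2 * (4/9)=53178715823500693/22876792454961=2324.57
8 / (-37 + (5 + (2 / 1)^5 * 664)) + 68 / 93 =60143 / 82212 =0.73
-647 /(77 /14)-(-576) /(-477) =-69286 /583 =-118.84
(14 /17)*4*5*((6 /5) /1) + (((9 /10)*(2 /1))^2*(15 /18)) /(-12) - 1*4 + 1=11247 /680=16.54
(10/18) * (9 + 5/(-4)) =155/36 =4.31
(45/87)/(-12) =-5/116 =-0.04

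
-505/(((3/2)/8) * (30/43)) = -34744/9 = -3860.44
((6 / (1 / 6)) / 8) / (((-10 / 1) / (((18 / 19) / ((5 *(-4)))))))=81 / 3800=0.02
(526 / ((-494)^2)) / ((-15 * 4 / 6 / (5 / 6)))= -263 / 1464216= -0.00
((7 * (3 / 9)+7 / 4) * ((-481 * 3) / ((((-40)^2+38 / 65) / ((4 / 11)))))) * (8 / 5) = -2.14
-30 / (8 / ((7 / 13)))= -105 / 52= -2.02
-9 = -9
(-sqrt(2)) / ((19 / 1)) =-sqrt(2) / 19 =-0.07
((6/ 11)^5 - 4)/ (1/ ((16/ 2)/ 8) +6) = -636428/ 1127357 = -0.56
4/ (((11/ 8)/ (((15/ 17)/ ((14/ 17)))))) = 240/ 77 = 3.12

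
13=13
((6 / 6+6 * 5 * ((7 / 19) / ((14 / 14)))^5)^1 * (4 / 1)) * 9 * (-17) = -1823949108 / 2476099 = -736.62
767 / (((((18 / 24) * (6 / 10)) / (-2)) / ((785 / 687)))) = -3895.16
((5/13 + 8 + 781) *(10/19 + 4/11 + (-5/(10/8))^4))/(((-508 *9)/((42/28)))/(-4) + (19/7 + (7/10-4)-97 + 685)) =50283800/334609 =150.28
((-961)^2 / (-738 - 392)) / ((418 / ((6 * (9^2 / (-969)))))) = 74805201 / 76282910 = 0.98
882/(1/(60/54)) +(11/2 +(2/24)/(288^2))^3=1146.38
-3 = -3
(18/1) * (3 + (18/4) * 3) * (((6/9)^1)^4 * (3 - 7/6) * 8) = 860.44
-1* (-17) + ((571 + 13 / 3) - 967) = -1124 / 3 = -374.67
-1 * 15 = -15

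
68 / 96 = 17 / 24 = 0.71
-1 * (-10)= 10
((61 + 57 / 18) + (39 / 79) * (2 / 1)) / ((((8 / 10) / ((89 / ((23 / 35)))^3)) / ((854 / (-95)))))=-398585512701005875 / 219152004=-1818762801.28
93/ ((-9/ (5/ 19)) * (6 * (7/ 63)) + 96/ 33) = -5115/ 1094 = -4.68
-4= -4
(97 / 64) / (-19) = -97 / 1216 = -0.08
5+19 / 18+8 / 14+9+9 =3103 / 126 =24.63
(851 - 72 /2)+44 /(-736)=149949 /184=814.94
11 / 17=0.65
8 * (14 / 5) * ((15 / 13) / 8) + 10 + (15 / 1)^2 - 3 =3058 / 13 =235.23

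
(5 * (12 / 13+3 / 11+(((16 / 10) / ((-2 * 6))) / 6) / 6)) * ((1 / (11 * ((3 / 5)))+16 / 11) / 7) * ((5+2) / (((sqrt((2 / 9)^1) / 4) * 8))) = 2439431 * sqrt(2) / 339768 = 10.15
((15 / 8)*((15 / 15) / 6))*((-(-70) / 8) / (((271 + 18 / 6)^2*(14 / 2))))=25 / 4804864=0.00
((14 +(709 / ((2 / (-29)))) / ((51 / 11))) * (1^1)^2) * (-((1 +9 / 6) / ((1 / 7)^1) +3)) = 9214463 / 204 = 45168.94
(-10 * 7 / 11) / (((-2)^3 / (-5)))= -175 / 44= -3.98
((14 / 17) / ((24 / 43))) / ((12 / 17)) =301 / 144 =2.09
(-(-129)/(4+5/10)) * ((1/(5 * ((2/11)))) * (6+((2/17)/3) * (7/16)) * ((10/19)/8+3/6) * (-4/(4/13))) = -129823837/93024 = -1395.60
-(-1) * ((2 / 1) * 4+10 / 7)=66 / 7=9.43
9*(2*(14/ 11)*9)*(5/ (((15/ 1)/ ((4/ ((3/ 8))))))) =8064/ 11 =733.09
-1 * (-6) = 6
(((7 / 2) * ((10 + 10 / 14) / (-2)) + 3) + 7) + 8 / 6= -89 / 12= -7.42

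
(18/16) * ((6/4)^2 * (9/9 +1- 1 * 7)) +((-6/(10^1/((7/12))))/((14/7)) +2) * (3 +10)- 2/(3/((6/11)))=18841/1760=10.71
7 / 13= 0.54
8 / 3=2.67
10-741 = -731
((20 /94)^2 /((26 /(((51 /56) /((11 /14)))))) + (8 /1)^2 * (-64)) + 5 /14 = -9056317884 /2211209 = -4095.64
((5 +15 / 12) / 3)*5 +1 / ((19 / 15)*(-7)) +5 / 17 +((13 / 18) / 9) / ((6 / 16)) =23761433 / 2197692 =10.81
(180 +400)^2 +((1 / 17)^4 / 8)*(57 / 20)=4495434304057 / 13363360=336400.00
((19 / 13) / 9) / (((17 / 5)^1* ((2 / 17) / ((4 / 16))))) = 95 / 936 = 0.10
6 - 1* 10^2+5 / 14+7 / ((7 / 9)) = -1185 / 14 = -84.64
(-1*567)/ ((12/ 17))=-3213/ 4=-803.25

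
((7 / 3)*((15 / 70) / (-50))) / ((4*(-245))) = 1 / 98000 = 0.00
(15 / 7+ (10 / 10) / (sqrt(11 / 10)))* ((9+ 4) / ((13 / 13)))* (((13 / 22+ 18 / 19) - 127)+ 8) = -9574305 / 2926 - 638287* sqrt(110) / 4598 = -4728.09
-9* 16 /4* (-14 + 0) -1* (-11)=515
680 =680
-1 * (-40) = 40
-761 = -761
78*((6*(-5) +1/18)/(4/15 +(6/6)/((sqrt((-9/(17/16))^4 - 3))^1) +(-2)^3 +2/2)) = 50625575*sqrt(429731133)/1461222831836 +506872884903385/1461222831836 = 347.60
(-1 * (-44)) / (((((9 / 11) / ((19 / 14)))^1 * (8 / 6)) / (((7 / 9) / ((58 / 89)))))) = 204611 / 3132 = 65.33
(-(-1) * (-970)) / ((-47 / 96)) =93120 / 47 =1981.28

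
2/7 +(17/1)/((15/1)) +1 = 254/105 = 2.42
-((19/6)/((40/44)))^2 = -43681/3600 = -12.13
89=89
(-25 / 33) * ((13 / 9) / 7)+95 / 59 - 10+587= 578.45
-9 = -9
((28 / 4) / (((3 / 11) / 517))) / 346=39809 / 1038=38.35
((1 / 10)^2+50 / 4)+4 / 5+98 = 11131 / 100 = 111.31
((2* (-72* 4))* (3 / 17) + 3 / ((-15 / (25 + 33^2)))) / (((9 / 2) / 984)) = -70945.76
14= 14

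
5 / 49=0.10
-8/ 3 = -2.67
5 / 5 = 1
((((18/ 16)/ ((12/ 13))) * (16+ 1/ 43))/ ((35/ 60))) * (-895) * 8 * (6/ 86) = -16723.01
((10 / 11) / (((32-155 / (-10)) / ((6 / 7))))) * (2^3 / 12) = 16 / 1463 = 0.01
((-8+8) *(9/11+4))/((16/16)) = 0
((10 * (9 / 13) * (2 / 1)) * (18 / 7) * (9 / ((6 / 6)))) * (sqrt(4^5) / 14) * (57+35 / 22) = 300697920 / 7007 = 42913.93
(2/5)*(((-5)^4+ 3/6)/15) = 417/25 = 16.68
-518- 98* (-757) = 73668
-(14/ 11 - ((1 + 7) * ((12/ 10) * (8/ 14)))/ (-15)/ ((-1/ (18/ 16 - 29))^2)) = -549469/ 1925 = -285.44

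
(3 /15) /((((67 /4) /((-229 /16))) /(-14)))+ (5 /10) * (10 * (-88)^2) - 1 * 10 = 25937303 /670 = 38712.39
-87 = -87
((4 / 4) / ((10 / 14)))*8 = 56 / 5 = 11.20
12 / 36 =1 / 3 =0.33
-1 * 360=-360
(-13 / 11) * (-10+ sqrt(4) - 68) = 988 / 11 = 89.82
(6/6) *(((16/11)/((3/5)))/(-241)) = -80/7953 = -0.01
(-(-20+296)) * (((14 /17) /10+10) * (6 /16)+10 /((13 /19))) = -11220987 /2210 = -5077.37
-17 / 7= -2.43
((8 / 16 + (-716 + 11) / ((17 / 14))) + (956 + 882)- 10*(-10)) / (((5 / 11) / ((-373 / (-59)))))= 189431407 / 10030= 18886.48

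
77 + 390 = 467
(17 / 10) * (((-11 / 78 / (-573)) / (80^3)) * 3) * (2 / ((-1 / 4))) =-187 / 9534720000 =-0.00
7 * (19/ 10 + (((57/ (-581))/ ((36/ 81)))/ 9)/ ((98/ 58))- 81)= -45046223/ 81340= -553.80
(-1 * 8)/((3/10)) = -80/3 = -26.67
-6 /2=-3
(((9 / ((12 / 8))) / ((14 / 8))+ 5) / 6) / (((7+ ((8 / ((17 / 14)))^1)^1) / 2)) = 1003 / 4851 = 0.21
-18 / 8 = -9 / 4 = -2.25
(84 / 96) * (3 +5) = 7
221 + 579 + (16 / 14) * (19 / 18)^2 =454322 / 567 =801.27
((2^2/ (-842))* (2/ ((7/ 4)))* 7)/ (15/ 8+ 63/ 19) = -2432/ 332169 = -0.01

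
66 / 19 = 3.47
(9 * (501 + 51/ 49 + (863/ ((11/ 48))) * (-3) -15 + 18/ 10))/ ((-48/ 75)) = 655407315/ 4312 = 151996.13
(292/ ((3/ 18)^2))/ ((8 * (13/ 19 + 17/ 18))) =449388/ 557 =806.80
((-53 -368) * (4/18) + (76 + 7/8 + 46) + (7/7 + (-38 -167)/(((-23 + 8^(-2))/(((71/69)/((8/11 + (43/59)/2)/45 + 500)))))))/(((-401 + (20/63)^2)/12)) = -2855585696269327749/3144597719199452018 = -0.91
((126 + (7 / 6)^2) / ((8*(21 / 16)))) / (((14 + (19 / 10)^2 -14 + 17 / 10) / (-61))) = -1997750 / 14337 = -139.34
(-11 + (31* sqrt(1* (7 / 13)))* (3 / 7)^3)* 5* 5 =-275 + 20925* sqrt(91) / 4459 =-230.23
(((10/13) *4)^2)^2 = 2560000/28561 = 89.63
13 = 13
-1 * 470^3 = -103823000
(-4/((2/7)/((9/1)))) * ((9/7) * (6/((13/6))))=-448.62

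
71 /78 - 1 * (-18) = 18.91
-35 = -35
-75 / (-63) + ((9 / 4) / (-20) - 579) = -970909 / 1680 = -577.92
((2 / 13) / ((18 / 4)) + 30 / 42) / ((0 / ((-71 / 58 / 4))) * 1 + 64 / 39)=0.46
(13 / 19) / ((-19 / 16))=-0.58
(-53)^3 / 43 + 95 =-3367.26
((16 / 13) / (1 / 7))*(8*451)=404096 / 13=31084.31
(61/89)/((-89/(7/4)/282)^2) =59424309/2819876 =21.07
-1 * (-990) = 990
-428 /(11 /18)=-7704 /11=-700.36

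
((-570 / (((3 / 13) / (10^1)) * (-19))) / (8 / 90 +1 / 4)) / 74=117000 / 2257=51.84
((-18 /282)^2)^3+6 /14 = 32337651090 /75454507303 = 0.43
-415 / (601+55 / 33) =-1245 / 1808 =-0.69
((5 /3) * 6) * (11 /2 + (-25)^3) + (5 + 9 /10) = -156189.10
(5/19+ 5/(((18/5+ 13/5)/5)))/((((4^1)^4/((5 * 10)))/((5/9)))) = 158125/339264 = 0.47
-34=-34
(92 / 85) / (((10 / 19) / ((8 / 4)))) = 1748 / 425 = 4.11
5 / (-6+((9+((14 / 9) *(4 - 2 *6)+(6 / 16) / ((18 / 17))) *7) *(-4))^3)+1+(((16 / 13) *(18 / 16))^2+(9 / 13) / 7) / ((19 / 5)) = 181393131521774 / 118515578634011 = 1.53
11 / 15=0.73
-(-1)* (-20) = -20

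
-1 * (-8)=8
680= 680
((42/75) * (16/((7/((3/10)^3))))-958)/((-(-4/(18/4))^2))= 121242501/100000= 1212.43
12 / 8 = 3 / 2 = 1.50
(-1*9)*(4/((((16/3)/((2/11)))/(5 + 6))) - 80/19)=927/38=24.39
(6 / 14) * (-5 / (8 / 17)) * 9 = -2295 / 56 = -40.98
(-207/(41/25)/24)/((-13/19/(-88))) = -360525/533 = -676.41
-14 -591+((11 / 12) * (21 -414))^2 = 2066801 / 16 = 129175.06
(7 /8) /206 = 7 /1648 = 0.00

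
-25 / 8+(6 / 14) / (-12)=-177 / 56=-3.16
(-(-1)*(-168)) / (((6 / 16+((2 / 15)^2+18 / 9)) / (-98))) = 29635200 / 4307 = 6880.71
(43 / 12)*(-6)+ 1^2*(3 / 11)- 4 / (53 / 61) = -30119 / 1166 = -25.83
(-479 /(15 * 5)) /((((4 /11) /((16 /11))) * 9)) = -1916 /675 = -2.84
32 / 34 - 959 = -16287 / 17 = -958.06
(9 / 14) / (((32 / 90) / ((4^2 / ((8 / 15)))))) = 6075 / 112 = 54.24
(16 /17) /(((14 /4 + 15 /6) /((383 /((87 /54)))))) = 18384 /493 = 37.29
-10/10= -1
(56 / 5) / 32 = 7 / 20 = 0.35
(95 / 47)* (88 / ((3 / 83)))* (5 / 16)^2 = 2168375 / 4512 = 480.58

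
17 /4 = 4.25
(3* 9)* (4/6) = 18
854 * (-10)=-8540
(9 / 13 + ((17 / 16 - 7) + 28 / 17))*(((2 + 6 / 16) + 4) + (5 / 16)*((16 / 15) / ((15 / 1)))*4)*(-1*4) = 759139 / 8160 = 93.03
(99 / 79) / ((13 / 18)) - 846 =-867060 / 1027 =-844.26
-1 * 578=-578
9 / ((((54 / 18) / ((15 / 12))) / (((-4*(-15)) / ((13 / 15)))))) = 259.62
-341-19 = -360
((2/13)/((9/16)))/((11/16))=512/1287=0.40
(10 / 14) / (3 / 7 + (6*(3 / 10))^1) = 25 / 78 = 0.32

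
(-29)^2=841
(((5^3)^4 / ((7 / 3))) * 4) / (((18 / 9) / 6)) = 1255580357.14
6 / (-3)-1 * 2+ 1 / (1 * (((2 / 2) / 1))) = -3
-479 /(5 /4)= -1916 /5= -383.20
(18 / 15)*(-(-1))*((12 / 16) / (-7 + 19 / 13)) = -13 / 80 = -0.16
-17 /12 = -1.42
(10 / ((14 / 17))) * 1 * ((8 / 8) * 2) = 24.29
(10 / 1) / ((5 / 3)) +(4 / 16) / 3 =73 / 12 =6.08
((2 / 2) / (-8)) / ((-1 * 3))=1 / 24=0.04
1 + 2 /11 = 13 /11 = 1.18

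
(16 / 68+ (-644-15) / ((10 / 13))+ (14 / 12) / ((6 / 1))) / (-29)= 29.53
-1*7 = -7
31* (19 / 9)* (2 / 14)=589 / 63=9.35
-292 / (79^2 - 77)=-0.05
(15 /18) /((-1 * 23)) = -5 /138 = -0.04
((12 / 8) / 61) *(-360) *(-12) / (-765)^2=16 / 88145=0.00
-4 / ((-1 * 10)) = 2 / 5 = 0.40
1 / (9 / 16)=16 / 9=1.78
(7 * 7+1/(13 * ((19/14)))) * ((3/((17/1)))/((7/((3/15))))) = 5193/20995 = 0.25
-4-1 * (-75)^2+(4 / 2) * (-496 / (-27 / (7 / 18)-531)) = -23651743 / 4203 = -5627.35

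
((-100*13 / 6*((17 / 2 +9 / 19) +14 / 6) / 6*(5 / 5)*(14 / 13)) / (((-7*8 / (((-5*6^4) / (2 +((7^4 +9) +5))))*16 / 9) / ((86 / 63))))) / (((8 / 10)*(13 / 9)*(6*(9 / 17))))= -588911875 / 133727776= -4.40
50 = 50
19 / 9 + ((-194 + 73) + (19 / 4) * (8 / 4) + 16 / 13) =-25309 / 234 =-108.16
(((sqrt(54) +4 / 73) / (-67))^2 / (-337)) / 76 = -143891 / 306343608086 - 6 * sqrt(6) / 2098243891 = -0.00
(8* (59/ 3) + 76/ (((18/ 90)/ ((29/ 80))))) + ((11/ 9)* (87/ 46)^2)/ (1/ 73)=1949579/ 3174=614.23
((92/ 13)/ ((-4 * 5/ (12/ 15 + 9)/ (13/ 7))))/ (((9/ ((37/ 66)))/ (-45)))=5957/ 330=18.05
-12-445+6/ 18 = -1370/ 3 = -456.67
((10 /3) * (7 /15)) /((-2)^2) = 7 /18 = 0.39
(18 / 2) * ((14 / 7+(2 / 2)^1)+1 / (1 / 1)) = 36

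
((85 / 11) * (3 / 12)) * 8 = 15.45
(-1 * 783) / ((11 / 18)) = -14094 / 11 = -1281.27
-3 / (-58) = 0.05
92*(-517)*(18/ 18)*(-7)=332948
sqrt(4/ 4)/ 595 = 1/ 595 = 0.00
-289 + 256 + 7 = -26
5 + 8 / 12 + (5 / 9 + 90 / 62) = 2141 / 279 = 7.67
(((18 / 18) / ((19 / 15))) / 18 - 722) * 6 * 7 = -576121 / 19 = -30322.16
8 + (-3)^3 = -19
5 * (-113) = -565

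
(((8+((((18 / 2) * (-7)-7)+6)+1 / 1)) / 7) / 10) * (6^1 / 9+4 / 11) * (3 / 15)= -17 / 105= -0.16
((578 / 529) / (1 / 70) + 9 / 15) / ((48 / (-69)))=-203887 / 1840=-110.81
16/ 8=2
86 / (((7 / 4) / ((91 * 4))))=17888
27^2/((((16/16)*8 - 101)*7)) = -243/217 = -1.12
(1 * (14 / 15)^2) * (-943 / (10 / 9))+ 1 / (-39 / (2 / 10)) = -3604171 / 4875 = -739.32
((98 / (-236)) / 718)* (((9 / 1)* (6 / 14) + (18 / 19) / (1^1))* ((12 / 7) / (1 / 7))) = -13419 / 402439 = -0.03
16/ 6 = 8/ 3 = 2.67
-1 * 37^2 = -1369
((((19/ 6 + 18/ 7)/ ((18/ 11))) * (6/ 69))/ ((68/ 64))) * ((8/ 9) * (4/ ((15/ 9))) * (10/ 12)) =339328/ 665091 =0.51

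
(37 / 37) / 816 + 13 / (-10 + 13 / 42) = -445129 / 332112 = -1.34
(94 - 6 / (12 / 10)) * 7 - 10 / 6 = 621.33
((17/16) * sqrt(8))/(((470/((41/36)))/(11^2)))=84337 * sqrt(2)/135360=0.88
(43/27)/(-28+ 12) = -43/432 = -0.10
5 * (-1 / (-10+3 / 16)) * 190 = 15200 / 157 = 96.82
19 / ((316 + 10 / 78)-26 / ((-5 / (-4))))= 195 / 3031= 0.06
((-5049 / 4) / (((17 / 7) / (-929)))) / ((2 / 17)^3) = 9488923983 / 32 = 296528874.47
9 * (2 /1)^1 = 18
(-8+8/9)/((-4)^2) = -4/9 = -0.44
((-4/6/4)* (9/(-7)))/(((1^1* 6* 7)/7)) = 1/28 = 0.04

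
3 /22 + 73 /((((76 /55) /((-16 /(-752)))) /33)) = 1462803 /39292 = 37.23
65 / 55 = 13 / 11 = 1.18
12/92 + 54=1245/23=54.13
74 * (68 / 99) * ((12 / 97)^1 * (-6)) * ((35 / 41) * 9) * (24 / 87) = -101445120 / 1268663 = -79.96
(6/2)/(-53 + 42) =-0.27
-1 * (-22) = 22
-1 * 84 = -84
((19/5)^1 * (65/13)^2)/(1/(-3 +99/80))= -2679/16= -167.44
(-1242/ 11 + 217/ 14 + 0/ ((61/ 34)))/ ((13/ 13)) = -2143/ 22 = -97.41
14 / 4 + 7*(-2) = -10.50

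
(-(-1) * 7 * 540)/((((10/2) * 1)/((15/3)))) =3780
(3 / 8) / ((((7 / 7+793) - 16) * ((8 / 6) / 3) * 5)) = 27 / 124480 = 0.00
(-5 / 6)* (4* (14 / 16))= -35 / 12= -2.92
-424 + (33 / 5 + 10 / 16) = -16671 / 40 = -416.78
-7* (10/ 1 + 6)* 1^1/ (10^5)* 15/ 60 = -7/ 25000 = -0.00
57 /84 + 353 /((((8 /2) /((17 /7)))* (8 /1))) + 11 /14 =6329 /224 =28.25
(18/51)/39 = 2/221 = 0.01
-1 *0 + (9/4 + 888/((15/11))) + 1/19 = 248331/380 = 653.50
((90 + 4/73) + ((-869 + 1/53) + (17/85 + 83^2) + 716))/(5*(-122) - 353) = -137128/19345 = -7.09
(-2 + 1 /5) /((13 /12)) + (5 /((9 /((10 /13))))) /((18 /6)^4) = -1.66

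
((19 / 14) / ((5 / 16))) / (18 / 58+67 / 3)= 6612 / 34475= 0.19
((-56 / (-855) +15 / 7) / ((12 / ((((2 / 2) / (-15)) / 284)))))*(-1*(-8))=-13217 / 38244150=-0.00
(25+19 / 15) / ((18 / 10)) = 394 / 27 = 14.59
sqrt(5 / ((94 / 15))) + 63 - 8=5*sqrt(282) / 94 + 55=55.89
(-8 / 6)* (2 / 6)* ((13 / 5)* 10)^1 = -104 / 9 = -11.56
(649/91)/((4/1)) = 649/364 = 1.78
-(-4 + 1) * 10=30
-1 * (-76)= 76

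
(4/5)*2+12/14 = 86/35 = 2.46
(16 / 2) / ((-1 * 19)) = -8 / 19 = -0.42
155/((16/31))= 4805/16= 300.31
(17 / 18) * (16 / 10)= 1.51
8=8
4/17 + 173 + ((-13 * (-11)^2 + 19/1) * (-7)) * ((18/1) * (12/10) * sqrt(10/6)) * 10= 3033555.76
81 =81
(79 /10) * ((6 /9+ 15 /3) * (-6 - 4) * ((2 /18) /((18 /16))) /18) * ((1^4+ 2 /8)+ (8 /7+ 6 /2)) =-202793 /15309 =-13.25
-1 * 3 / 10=-3 / 10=-0.30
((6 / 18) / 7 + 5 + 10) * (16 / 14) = 2528 / 147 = 17.20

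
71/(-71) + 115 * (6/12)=113/2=56.50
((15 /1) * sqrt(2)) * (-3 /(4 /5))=-225 * sqrt(2) /4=-79.55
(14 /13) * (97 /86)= 679 /559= 1.21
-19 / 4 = -4.75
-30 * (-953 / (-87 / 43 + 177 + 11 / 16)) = 19669920 / 120857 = 162.75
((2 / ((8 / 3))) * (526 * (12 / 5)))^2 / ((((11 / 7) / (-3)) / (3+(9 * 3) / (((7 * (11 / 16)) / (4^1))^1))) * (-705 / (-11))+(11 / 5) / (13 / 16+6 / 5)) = -7068330031644 / 1785025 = -3959793.30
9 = 9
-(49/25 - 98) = 2401/25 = 96.04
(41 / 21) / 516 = 41 / 10836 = 0.00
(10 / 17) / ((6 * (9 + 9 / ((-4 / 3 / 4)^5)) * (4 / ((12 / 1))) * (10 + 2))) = -5 / 444312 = -0.00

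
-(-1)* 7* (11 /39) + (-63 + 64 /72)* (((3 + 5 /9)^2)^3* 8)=-62422931917193 /62178597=-1003929.57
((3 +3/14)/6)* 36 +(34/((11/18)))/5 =11709/385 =30.41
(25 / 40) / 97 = 5 / 776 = 0.01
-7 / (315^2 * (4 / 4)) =-1 / 14175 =-0.00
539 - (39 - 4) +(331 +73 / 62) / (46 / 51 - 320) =507479607 / 1008988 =502.96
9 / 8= 1.12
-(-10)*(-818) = -8180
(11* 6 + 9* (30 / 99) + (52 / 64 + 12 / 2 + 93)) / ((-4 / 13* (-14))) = 385619 / 9856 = 39.13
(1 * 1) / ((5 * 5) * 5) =1 / 125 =0.01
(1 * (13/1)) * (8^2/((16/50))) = 2600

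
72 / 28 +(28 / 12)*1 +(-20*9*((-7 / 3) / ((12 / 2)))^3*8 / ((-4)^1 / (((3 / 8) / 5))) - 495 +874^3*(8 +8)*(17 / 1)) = 274571206413311 / 1512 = 181594713236.32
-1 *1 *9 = -9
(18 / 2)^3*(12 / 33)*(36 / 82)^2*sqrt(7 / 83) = 944784*sqrt(581) / 1534753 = 14.84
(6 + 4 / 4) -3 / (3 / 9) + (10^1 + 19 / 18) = 163 / 18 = 9.06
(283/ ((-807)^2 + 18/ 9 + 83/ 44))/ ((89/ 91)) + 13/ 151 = 33325084871/ 385096251753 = 0.09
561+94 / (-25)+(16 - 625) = -1294 / 25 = -51.76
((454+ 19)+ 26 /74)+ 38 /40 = 350983 /740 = 474.30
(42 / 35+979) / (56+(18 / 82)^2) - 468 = -212229199 / 471085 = -450.51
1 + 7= 8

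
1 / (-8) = -1 / 8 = -0.12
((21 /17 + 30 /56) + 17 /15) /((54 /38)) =394003 /192780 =2.04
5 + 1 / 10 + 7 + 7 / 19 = 2369 / 190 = 12.47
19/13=1.46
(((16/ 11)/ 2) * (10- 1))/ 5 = 72/ 55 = 1.31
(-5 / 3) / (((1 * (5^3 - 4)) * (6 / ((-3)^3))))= 15 / 242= 0.06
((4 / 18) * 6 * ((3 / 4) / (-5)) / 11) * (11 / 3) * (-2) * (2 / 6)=2 / 45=0.04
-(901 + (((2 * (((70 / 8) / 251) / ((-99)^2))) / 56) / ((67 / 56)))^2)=-97908998684767425181 / 108667035166223556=-901.00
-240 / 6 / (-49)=40 / 49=0.82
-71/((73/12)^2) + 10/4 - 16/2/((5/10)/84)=-14318155/10658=-1343.42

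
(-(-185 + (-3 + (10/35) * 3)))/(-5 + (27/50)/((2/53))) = 131000/6517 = 20.10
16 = 16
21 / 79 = 0.27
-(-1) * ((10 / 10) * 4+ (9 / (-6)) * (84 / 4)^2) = -1315 / 2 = -657.50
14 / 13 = 1.08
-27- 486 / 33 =-459 / 11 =-41.73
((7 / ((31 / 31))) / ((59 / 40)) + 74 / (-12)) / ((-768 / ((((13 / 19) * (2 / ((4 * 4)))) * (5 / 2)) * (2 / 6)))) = 0.00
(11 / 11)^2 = 1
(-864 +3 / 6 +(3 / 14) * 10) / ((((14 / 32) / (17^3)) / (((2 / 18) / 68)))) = -6970102 / 441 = -15805.22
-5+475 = 470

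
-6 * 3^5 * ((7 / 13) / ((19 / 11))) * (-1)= 112266 / 247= 454.52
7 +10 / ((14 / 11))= 104 / 7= 14.86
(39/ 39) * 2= 2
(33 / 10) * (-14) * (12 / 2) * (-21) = 29106 / 5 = 5821.20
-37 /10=-3.70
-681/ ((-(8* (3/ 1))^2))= 227/ 192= 1.18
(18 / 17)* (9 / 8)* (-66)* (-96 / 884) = 8.54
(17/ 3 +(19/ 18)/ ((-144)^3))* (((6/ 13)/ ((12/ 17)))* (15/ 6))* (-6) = -25888479665/ 465813504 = -55.58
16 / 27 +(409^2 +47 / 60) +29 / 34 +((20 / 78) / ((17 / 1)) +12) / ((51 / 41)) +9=339418724441 / 2028780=167301.89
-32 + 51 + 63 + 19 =101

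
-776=-776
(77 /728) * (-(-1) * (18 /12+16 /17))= 913 /3536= 0.26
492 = 492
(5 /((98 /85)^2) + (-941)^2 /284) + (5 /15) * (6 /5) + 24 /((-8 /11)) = 2632969172 /852355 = 3089.05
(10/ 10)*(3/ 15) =1/ 5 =0.20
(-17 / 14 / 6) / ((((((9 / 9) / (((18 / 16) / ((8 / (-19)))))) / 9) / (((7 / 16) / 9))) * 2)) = 969 / 8192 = 0.12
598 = 598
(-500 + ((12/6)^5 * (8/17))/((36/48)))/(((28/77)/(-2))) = 134618/51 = 2639.57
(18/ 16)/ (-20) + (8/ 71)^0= 0.94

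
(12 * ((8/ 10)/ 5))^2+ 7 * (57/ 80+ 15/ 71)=7208469/ 710000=10.15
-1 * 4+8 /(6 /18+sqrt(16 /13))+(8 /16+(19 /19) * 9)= 11.05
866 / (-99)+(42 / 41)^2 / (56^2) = -23291045 / 2662704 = -8.75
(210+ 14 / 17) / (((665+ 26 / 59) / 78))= 5497856 / 222479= 24.71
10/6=5/3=1.67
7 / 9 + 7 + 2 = 88 / 9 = 9.78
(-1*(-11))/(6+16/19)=209/130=1.61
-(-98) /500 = 49 /250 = 0.20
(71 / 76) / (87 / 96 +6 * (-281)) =-568 / 1024537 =-0.00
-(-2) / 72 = 0.03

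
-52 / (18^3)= -13 / 1458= -0.01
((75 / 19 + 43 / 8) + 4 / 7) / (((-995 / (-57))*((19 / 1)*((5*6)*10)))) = 10527 / 105868000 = 0.00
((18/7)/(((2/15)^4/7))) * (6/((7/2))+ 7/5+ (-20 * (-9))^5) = 602654094009932625/56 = 10761680250177368.30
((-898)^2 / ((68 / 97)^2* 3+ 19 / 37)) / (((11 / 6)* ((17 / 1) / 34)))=3368830124784 / 7612385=442545.95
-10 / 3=-3.33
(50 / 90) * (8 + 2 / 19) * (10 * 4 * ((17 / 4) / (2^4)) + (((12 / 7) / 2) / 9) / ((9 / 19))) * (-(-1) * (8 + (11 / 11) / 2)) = 15305015 / 36936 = 414.37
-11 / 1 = -11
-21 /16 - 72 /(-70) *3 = 993 /560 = 1.77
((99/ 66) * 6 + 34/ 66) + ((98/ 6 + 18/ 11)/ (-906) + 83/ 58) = 4736803/ 433521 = 10.93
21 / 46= 0.46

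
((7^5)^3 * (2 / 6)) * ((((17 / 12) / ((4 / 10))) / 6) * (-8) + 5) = 23737807549715 / 54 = 439589028698.43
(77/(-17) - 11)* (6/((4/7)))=-2772/17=-163.06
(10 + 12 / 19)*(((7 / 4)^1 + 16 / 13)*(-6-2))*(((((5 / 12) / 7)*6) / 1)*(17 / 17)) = -156550 / 1729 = -90.54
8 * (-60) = -480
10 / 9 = 1.11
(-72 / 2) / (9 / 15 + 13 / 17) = -765 / 29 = -26.38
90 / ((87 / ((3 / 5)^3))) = 162 / 725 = 0.22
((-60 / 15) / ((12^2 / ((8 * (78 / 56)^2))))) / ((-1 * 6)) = 169 / 2352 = 0.07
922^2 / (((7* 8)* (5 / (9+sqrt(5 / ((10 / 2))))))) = 212521 / 7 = 30360.14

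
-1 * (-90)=90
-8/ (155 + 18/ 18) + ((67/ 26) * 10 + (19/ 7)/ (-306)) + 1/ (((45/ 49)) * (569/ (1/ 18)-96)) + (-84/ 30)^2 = 59240631479/ 1765784475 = 33.55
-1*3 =-3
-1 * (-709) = 709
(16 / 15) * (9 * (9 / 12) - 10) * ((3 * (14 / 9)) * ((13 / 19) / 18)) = -0.61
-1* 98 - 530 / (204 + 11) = -4320 / 43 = -100.47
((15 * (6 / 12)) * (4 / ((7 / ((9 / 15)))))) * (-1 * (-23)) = 414 / 7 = 59.14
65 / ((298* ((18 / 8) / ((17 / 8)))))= 1105 / 5364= 0.21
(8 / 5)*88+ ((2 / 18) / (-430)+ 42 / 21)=110527 / 774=142.80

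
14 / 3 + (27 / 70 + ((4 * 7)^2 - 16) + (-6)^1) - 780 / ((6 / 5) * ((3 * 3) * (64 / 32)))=460493 / 630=730.94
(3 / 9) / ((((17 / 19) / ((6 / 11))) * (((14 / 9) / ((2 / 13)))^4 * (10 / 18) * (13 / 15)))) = 6731586 / 166705730191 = 0.00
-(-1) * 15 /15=1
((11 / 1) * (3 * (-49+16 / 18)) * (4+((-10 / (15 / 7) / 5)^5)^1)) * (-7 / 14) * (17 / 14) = 50600316349 / 15946875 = 3173.06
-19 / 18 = -1.06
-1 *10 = -10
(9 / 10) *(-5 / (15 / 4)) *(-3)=18 / 5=3.60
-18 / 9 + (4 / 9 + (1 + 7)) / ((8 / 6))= 13 / 3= 4.33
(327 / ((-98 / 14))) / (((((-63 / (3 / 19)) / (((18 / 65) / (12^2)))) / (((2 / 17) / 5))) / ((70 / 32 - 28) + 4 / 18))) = -80333 / 592562880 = -0.00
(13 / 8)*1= 13 / 8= 1.62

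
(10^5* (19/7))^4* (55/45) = 143353100000000000000000000/21609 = 6633953445323707714378.27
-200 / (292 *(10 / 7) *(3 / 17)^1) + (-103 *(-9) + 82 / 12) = 135943 / 146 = 931.12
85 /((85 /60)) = 60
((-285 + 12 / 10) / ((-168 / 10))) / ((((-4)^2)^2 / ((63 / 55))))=387 / 5120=0.08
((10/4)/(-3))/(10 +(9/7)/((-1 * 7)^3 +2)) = -11935/143166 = -0.08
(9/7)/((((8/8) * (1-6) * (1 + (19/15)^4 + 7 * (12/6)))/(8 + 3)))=-1002375/6227872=-0.16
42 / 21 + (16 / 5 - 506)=-2504 / 5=-500.80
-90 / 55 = -18 / 11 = -1.64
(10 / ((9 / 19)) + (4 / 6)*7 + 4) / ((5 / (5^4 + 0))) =33500 / 9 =3722.22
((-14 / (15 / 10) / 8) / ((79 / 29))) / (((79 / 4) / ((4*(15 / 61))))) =-8120 / 380701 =-0.02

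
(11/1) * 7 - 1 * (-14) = 91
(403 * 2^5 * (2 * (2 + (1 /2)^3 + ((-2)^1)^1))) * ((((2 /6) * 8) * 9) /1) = 77376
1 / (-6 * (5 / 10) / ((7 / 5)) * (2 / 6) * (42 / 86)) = -43 / 15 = -2.87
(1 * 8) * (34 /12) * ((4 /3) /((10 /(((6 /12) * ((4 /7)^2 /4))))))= 272 /2205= 0.12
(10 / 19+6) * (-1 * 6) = -744 / 19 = -39.16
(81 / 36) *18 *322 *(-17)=-221697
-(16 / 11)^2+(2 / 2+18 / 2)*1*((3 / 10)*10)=3374 / 121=27.88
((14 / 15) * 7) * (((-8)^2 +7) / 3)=6958 / 45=154.62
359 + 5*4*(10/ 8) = 384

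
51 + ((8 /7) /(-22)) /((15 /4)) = 58889 /1155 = 50.99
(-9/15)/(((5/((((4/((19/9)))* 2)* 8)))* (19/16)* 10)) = -13824/45125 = -0.31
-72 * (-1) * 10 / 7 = 720 / 7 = 102.86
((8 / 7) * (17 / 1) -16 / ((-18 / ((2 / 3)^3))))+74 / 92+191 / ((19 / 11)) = 194866153 / 1486674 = 131.08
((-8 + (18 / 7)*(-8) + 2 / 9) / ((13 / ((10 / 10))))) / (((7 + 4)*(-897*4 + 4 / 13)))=893 / 16160760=0.00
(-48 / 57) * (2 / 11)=-32 / 209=-0.15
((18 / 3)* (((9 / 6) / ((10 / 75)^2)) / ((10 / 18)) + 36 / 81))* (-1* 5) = -54835 / 12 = -4569.58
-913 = -913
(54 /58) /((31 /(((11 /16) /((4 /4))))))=297 /14384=0.02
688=688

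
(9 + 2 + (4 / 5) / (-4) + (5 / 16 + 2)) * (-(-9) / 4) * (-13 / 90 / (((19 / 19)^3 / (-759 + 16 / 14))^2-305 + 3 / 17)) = 248784341 / 17795191424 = 0.01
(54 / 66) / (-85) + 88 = 82271 / 935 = 87.99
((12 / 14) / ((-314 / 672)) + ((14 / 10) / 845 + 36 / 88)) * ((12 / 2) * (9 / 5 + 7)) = -75.17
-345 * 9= -3105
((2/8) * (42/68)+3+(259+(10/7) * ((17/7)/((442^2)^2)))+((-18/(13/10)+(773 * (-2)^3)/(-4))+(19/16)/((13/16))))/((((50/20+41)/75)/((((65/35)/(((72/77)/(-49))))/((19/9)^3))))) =-37935570729129975/1184561481584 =-32024.99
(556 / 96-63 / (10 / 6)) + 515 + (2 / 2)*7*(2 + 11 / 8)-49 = 27457 / 60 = 457.62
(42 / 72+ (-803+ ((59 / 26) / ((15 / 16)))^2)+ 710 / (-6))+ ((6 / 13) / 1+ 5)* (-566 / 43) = -6453838577 / 6540300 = -986.78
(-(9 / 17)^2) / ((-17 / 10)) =810 / 4913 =0.16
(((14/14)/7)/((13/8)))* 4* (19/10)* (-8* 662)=-1609984/455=-3538.43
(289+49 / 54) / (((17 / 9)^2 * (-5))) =-9393 / 578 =-16.25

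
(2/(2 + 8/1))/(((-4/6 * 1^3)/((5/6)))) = -0.25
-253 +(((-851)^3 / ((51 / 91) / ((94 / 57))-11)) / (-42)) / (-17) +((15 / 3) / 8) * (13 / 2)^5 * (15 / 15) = 104730759888505 / 1190537472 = 87969.31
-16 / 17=-0.94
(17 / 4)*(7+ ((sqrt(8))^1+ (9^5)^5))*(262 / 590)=2227*sqrt(2) / 590+ 399689704647438928797840028 / 295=1354880354737081114568955.00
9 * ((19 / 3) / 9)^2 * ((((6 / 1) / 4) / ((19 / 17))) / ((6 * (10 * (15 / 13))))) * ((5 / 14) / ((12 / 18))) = 4199 / 90720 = 0.05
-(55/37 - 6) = 167/37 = 4.51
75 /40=15 /8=1.88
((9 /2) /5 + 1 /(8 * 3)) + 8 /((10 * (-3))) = 27 /40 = 0.68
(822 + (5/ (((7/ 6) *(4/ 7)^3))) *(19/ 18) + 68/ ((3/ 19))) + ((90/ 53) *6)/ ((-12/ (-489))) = 17218811/ 10176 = 1692.10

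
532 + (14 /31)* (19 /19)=16506 /31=532.45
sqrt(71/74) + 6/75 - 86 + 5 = -2023/25 + sqrt(5254)/74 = -79.94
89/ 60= 1.48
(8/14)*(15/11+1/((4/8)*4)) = 82/77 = 1.06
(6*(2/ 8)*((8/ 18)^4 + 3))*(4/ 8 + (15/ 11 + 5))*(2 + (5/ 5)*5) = 21075523/ 96228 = 219.02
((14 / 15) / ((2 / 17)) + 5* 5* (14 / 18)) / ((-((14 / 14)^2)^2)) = -1232 / 45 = -27.38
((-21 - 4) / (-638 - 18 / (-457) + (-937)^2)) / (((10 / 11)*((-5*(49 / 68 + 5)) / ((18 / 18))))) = 170918 / 155965770865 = 0.00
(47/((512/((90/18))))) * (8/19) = 235/1216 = 0.19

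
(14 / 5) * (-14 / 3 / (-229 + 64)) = 196 / 2475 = 0.08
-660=-660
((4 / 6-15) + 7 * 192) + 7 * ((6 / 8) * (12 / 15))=1333.87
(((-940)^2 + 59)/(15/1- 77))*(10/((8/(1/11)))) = -1619.61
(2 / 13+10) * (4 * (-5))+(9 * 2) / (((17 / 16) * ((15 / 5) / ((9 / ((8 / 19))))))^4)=39301172304 / 1085773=36196.49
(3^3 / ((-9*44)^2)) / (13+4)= 1 / 98736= 0.00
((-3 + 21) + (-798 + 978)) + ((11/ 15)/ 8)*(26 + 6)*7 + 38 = 3848/ 15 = 256.53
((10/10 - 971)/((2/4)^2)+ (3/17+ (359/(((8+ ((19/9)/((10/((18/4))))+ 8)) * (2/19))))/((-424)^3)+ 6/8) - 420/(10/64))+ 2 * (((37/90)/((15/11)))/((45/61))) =-14602561644731957621/2223879367392000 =-6566.26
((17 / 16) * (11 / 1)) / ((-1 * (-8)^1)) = 1.46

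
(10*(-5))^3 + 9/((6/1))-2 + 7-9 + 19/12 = -1500011/12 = -125000.92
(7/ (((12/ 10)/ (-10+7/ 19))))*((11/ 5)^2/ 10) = -51667/ 1900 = -27.19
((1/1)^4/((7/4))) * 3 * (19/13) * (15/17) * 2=6840/1547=4.42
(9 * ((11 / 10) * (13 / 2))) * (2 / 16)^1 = 1287 / 160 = 8.04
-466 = -466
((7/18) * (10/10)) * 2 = 7/9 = 0.78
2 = 2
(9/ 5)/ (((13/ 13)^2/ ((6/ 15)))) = 18/ 25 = 0.72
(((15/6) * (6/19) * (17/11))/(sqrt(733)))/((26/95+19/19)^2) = 121125 * sqrt(733)/118050383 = 0.03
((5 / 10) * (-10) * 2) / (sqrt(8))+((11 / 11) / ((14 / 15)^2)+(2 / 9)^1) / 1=2417 / 1764 - 5 * sqrt(2) / 2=-2.17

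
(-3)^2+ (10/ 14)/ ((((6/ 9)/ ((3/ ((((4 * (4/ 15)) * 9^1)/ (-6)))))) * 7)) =6831/ 784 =8.71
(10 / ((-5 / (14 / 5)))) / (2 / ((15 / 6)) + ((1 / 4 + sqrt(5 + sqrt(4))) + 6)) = -15792 / 17081 + 2240* sqrt(7) / 17081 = -0.58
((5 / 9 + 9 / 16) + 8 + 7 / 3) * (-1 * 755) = -1244995 / 144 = -8645.80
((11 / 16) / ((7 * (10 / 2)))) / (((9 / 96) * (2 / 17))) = 187 / 105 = 1.78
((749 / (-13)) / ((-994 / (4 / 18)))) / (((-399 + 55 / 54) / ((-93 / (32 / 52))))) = 29853 / 6103444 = 0.00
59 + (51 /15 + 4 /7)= 2204 /35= 62.97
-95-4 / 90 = -4277 / 45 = -95.04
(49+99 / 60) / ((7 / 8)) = 2026 / 35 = 57.89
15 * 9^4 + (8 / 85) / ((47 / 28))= 393168149 / 3995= 98415.06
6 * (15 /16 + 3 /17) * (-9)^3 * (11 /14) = -7289271 /1904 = -3828.40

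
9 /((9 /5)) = 5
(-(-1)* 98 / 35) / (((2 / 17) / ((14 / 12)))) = 833 / 30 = 27.77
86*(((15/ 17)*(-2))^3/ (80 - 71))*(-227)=58566000/ 4913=11920.62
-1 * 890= -890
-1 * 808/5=-808/5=-161.60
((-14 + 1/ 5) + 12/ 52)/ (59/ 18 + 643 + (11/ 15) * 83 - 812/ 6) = -15876/ 669019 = -0.02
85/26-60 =-1475/26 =-56.73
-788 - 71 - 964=-1823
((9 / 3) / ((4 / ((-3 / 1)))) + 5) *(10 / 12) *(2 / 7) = 55 / 84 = 0.65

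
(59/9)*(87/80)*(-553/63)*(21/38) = -946183/27360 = -34.58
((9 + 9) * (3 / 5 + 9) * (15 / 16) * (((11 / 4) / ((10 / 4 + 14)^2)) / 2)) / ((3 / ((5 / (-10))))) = -0.14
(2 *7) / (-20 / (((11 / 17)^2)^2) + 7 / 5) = -1024870 / 8249613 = -0.12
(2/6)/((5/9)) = 3/5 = 0.60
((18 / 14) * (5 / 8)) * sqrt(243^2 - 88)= 45 * sqrt(58961) / 56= 195.12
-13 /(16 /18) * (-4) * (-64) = -3744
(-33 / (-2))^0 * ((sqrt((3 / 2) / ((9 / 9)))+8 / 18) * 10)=40 / 9+5 * sqrt(6)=16.69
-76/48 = -19/12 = -1.58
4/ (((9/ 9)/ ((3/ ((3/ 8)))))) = 32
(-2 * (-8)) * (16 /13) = 256 /13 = 19.69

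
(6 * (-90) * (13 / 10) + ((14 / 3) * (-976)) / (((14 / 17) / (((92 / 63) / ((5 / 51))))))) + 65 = -26150543 / 315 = -83017.60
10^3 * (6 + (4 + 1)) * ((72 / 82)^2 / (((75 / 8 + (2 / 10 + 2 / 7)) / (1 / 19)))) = 362880000 / 8016689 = 45.27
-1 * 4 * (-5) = 20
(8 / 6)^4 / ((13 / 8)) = 2048 / 1053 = 1.94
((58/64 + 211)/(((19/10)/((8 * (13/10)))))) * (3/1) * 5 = 1322295/76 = 17398.62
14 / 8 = 7 / 4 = 1.75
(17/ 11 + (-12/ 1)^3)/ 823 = -18991/ 9053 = -2.10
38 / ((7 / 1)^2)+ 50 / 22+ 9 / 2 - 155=-158953 / 1078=-147.45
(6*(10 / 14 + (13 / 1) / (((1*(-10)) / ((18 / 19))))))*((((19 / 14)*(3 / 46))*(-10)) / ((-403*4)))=-774 / 454181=-0.00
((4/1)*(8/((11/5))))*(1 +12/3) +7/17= 13677/187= 73.14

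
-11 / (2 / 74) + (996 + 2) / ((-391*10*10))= -7957349 / 19550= -407.03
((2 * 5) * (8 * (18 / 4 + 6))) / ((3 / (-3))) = -840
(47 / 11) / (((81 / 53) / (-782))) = -1947962 / 891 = -2186.26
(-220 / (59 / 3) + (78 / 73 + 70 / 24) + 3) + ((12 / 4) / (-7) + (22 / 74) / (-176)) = -247994147 / 53544624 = -4.63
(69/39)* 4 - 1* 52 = -584/13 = -44.92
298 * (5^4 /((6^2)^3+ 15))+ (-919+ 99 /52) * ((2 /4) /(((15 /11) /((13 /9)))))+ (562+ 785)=14537875817 /16801560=865.27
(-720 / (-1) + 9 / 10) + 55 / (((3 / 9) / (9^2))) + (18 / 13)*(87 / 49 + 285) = 92256543 / 6370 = 14482.97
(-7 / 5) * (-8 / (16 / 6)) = 21 / 5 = 4.20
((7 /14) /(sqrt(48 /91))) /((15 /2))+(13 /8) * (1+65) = sqrt(273) /180+429 /4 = 107.34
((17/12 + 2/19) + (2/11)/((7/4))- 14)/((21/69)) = -4996543/122892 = -40.66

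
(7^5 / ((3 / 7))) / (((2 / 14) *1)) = 823543 / 3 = 274514.33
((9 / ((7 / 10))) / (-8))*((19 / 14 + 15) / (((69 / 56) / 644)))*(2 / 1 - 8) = 82440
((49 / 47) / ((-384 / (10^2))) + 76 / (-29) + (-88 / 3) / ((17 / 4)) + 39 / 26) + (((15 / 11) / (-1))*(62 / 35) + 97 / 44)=-485589603 / 57093344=-8.51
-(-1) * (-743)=-743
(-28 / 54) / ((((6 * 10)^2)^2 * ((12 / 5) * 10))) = -7 / 4199040000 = -0.00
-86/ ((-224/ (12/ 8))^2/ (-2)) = 0.01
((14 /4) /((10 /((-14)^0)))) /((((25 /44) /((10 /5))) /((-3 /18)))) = -77 /375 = -0.21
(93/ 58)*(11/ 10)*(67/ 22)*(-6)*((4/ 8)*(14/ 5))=-130851/ 2900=-45.12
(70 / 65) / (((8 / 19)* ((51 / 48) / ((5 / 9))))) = 2660 / 1989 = 1.34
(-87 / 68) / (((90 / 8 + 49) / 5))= -435 / 4097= -0.11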